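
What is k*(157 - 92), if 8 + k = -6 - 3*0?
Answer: -910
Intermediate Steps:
k = -14 (k = -8 + (-6 - 3*0) = -8 + (-6 + 0) = -8 - 6 = -14)
k*(157 - 92) = -14*(157 - 92) = -14*65 = -910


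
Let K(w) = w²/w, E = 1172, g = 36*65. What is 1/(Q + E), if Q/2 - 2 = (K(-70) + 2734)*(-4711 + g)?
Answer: -1/12631512 ≈ -7.9167e-8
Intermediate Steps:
g = 2340
K(w) = w
Q = -12632684 (Q = 4 + 2*((-70 + 2734)*(-4711 + 2340)) = 4 + 2*(2664*(-2371)) = 4 + 2*(-6316344) = 4 - 12632688 = -12632684)
1/(Q + E) = 1/(-12632684 + 1172) = 1/(-12631512) = -1/12631512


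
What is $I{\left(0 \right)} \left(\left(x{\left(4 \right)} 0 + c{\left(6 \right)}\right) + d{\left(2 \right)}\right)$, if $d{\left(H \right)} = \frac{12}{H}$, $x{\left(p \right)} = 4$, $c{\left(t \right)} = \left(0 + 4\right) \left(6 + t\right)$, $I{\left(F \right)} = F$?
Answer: $0$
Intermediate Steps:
$c{\left(t \right)} = 24 + 4 t$ ($c{\left(t \right)} = 4 \left(6 + t\right) = 24 + 4 t$)
$I{\left(0 \right)} \left(\left(x{\left(4 \right)} 0 + c{\left(6 \right)}\right) + d{\left(2 \right)}\right) = 0 \left(\left(4 \cdot 0 + \left(24 + 4 \cdot 6\right)\right) + \frac{12}{2}\right) = 0 \left(\left(0 + \left(24 + 24\right)\right) + 12 \cdot \frac{1}{2}\right) = 0 \left(\left(0 + 48\right) + 6\right) = 0 \left(48 + 6\right) = 0 \cdot 54 = 0$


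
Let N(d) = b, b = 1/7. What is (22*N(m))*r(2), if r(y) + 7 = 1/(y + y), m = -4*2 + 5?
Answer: -297/14 ≈ -21.214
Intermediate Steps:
m = -3 (m = -8 + 5 = -3)
r(y) = -7 + 1/(2*y) (r(y) = -7 + 1/(y + y) = -7 + 1/(2*y))
b = ⅐ ≈ 0.14286
N(d) = ⅐
(22*N(m))*r(2) = (22*(⅐))*(-7 + (½)/2) = 22*(-7 + (½)*(½))/7 = 22*(-7 + ¼)/7 = (22/7)*(-27/4) = -297/14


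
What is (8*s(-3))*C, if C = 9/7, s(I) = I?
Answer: -216/7 ≈ -30.857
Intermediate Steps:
C = 9/7 (C = 9*(⅐) = 9/7 ≈ 1.2857)
(8*s(-3))*C = (8*(-3))*(9/7) = -24*9/7 = -216/7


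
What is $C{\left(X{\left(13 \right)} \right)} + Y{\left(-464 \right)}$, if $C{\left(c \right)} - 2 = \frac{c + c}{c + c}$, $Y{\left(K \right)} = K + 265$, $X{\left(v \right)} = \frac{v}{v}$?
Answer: $-196$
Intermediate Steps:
$X{\left(v \right)} = 1$
$Y{\left(K \right)} = 265 + K$
$C{\left(c \right)} = 3$ ($C{\left(c \right)} = 2 + \frac{c + c}{c + c} = 2 + \frac{2 c}{2 c} = 2 + 2 c \frac{1}{2 c} = 2 + 1 = 3$)
$C{\left(X{\left(13 \right)} \right)} + Y{\left(-464 \right)} = 3 + \left(265 - 464\right) = 3 - 199 = -196$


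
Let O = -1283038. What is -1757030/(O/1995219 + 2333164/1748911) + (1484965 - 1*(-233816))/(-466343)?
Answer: -1429596756053433860052174/562235682051361607 ≈ -2.5427e+6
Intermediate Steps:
-1757030/(O/1995219 + 2333164/1748911) + (1484965 - 1*(-233816))/(-466343) = -1757030/(-1283038/1995219 + 2333164/1748911) + (1484965 - 1*(-233816))/(-466343) = -1757030/(-1283038*1/1995219 + 2333164*(1/1748911)) + (1484965 + 233816)*(-1/466343) = -1757030/(-1283038/1995219 + 2333164/1748911) + 1718781*(-1/466343) = -1757030/2411253871298/3489460456509 - 1718781/466343 = -1757030*3489460456509/2411253871298 - 1718781/466343 = -3065543352950004135/1205626935649 - 1718781/466343 = -1429596756053433860052174/562235682051361607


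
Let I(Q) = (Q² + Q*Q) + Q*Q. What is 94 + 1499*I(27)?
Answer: 3278407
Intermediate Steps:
I(Q) = 3*Q² (I(Q) = (Q² + Q²) + Q² = 2*Q² + Q² = 3*Q²)
94 + 1499*I(27) = 94 + 1499*(3*27²) = 94 + 1499*(3*729) = 94 + 1499*2187 = 94 + 3278313 = 3278407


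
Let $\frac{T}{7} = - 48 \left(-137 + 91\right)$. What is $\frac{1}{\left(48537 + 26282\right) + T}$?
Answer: $\frac{1}{90275} \approx 1.1077 \cdot 10^{-5}$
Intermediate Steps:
$T = 15456$ ($T = 7 \left(- 48 \left(-137 + 91\right)\right) = 7 \left(\left(-48\right) \left(-46\right)\right) = 7 \cdot 2208 = 15456$)
$\frac{1}{\left(48537 + 26282\right) + T} = \frac{1}{\left(48537 + 26282\right) + 15456} = \frac{1}{74819 + 15456} = \frac{1}{90275}$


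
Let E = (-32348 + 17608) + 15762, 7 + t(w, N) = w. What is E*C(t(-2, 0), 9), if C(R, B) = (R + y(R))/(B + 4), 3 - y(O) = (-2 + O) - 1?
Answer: 6132/13 ≈ 471.69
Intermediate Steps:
t(w, N) = -7 + w
y(O) = 6 - O (y(O) = 3 - ((-2 + O) - 1) = 3 - (-3 + O) = 3 + (3 - O) = 6 - O)
E = 1022 (E = -14740 + 15762 = 1022)
C(R, B) = 6/(4 + B) (C(R, B) = (R + (6 - R))/(B + 4) = 6/(4 + B))
E*C(t(-2, 0), 9) = 1022*(6/(4 + 9)) = 1022*(6/13) = 6132/13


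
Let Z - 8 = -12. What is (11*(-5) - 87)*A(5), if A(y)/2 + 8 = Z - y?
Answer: 4828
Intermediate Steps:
Z = -4 (Z = 8 - 12 = -4)
A(y) = -24 - 2*y (A(y) = -16 + 2*(-4 - y) = -16 + (-8 - 2*y) = -24 - 2*y)
(11*(-5) - 87)*A(5) = (11*(-5) - 87)*(-24 - 2*5) = (-55 - 87)*(-24 - 10) = -142*(-34) = 4828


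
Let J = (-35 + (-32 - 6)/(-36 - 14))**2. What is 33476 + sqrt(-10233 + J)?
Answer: 33476 + I*sqrt(5662889)/25 ≈ 33476.0 + 95.187*I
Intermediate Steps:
J = 732736/625 (J = (-35 - 38/(-50))**2 = (-35 - 38*(-1/50))**2 = (-35 + 19/25)**2 = (-856/25)**2 = 732736/625 ≈ 1172.4)
33476 + sqrt(-10233 + J) = 33476 + sqrt(-10233 + 732736/625) = 33476 + sqrt(-5662889/625) = 33476 + I*sqrt(5662889)/25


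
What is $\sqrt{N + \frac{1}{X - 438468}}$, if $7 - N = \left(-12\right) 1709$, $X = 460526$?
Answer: $\frac{\sqrt{9981683314518}}{22058} \approx 143.23$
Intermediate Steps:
$N = 20515$ ($N = 7 - \left(-12\right) 1709 = 7 - -20508 = 7 + 20508 = 20515$)
$\sqrt{N + \frac{1}{X - 438468}} = \sqrt{20515 + \frac{1}{460526 - 438468}} = \sqrt{20515 + \frac{1}{22058}} = \sqrt{\frac{452519871}{22058}} = \frac{\sqrt{9981683314518}}{22058}$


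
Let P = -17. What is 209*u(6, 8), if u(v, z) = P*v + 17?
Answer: -17765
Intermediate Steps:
u(v, z) = 17 - 17*v (u(v, z) = -17*v + 17 = 17 - 17*v)
209*u(6, 8) = 209*(17 - 17*6) = 209*(17 - 102) = 209*(-85) = -17765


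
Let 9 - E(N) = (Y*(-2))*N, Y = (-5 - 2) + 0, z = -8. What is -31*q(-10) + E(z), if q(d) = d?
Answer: 431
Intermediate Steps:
Y = -7 (Y = -7 + 0 = -7)
E(N) = 9 - 14*N (E(N) = 9 - (-7*(-2))*N = 9 - 14*N)
-31*q(-10) + E(z) = -31*(-10) + (9 - 14*(-8)) = 310 + (9 + 112) = 310 + 121 = 431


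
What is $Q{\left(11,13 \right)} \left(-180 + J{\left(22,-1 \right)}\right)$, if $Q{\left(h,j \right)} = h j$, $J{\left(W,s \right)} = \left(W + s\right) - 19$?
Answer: $-25454$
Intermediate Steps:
$J{\left(W,s \right)} = -19 + W + s$
$Q{\left(11,13 \right)} \left(-180 + J{\left(22,-1 \right)}\right) = 11 \cdot 13 \left(-180 - -2\right) = 143 \left(-180 + 2\right) = 143 \left(-178\right) = -25454$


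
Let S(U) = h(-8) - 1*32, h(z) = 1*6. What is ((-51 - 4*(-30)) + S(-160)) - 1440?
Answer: -1397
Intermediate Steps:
h(z) = 6
S(U) = -26 (S(U) = 6 - 1*32 = 6 - 32 = -26)
((-51 - 4*(-30)) + S(-160)) - 1440 = ((-51 - 4*(-30)) - 26) - 1440 = ((-51 + 120) - 26) - 1440 = (69 - 26) - 1440 = 43 - 1440 = -1397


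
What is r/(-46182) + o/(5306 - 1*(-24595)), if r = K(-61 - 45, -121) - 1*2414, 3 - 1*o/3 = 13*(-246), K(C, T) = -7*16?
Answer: 28834204/76715999 ≈ 0.37586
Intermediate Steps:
K(C, T) = -112
o = 9603 (o = 9 - 39*(-246) = 9 - 3*(-3198) = 9 + 9594 = 9603)
r = -2526 (r = -112 - 1*2414 = -112 - 2414 = -2526)
r/(-46182) + o/(5306 - 1*(-24595)) = -2526/(-46182) + 9603/(5306 - 1*(-24595)) = -2526*(-1/46182) + 9603/(5306 + 24595) = 421/7697 + 9603/29901 = 421/7697 + 9603*(1/29901) = 421/7697 + 3201/9967 = 28834204/76715999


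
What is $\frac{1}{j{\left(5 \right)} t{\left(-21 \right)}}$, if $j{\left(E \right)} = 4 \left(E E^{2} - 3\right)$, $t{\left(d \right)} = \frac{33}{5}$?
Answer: $\frac{5}{16104} \approx 0.00031048$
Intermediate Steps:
$t{\left(d \right)} = \frac{33}{5}$ ($t{\left(d \right)} = 33 \cdot \frac{1}{5} = \frac{33}{5}$)
$j{\left(E \right)} = -12 + 4 E^{3}$ ($j{\left(E \right)} = 4 \left(E^{3} - 3\right) = 4 \left(-3 + E^{3}\right) = -12 + 4 E^{3}$)
$\frac{1}{j{\left(5 \right)} t{\left(-21 \right)}} = \frac{1}{\left(-12 + 4 \cdot 5^{3}\right) \frac{33}{5}} = \frac{1}{\left(-12 + 4 \cdot 125\right) \frac{33}{5}} = \frac{1}{\left(-12 + 500\right) \frac{33}{5}} = \frac{1}{488 \cdot \frac{33}{5}} = \frac{1}{\frac{16104}{5}} = \frac{5}{16104}$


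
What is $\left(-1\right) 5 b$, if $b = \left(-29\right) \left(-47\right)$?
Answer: $-6815$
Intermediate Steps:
$b = 1363$
$\left(-1\right) 5 b = \left(-1\right) 5 \cdot 1363 = \left(-5\right) 1363 = -6815$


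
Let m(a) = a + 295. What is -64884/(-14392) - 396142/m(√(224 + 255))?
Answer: -209532608777/155696254 + 198071*√479/43273 ≈ -1245.6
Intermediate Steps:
m(a) = 295 + a
-64884/(-14392) - 396142/m(√(224 + 255)) = -64884/(-14392) - 396142/(295 + √(224 + 255)) = -64884*(-1/14392) - 396142/(295 + √479) = 16221/3598 - 396142/(295 + √479)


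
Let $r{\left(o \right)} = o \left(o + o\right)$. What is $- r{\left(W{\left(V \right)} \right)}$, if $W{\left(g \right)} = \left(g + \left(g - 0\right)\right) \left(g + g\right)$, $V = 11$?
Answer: $-468512$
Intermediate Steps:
$W{\left(g \right)} = 4 g^{2}$ ($W{\left(g \right)} = \left(g + \left(g + 0\right)\right) 2 g = \left(g + g\right) 2 g = 2 g 2 g = 4 g^{2}$)
$r{\left(o \right)} = 2 o^{2}$ ($r{\left(o \right)} = o 2 o = 2 o^{2}$)
$- r{\left(W{\left(V \right)} \right)} = - 2 \left(4 \cdot 11^{2}\right)^{2} = - 2 \left(4 \cdot 121\right)^{2} = - 2 \cdot 484^{2} = - 2 \cdot 234256 = \left(-1\right) 468512 = -468512$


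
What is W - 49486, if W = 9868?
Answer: -39618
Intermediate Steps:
W - 49486 = 9868 - 49486 = -39618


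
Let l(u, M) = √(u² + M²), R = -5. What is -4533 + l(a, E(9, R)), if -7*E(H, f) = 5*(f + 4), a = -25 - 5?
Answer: -4533 + 5*√1765/7 ≈ -4503.0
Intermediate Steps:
a = -30
E(H, f) = -20/7 - 5*f/7 (E(H, f) = -5*(f + 4)/7 = -5*(4 + f)/7 = -(20 + 5*f)/7 = -20/7 - 5*f/7)
l(u, M) = √(M² + u²)
-4533 + l(a, E(9, R)) = -4533 + √((-20/7 - 5/7*(-5))² + (-30)²) = -4533 + √((-20/7 + 25/7)² + 900) = -4533 + √((5/7)² + 900) = -4533 + √(25/49 + 900) = -4533 + √(44125/49) = -4533 + 5*√1765/7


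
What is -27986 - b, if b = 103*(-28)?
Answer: -25102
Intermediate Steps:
b = -2884
-27986 - b = -27986 - 1*(-2884) = -27986 + 2884 = -25102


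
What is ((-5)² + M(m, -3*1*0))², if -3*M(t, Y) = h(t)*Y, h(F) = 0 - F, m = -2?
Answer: 625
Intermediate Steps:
h(F) = -F
M(t, Y) = Y*t/3 (M(t, Y) = -(-t)*Y/3 = -(-1)*Y*t/3 = Y*t/3)
((-5)² + M(m, -3*1*0))² = ((-5)² + (⅓)*(-3*1*0)*(-2))² = (25 + (⅓)*(-3*0)*(-2))² = (25 + (⅓)*0*(-2))² = (25 + 0)² = 25² = 625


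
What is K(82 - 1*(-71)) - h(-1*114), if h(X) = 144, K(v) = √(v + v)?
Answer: -144 + 3*√34 ≈ -126.51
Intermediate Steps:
K(v) = √2*√v (K(v) = √(2*v) = √2*√v)
K(82 - 1*(-71)) - h(-1*114) = √2*√(82 - 1*(-71)) - 1*144 = √2*√(82 + 71) - 144 = √2*√153 - 144 = √2*(3*√17) - 144 = 3*√34 - 144 = -144 + 3*√34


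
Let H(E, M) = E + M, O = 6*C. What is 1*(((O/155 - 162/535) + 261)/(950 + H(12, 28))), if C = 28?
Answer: 1447213/5473050 ≈ 0.26443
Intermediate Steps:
O = 168 (O = 6*28 = 168)
1*(((O/155 - 162/535) + 261)/(950 + H(12, 28))) = 1*(((168/155 - 162/535) + 261)/(950 + (12 + 28))) = 1*(((168*(1/155) - 162*1/535) + 261)/(950 + 40)) = 1*(((168/155 - 162/535) + 261)/990) = 1*((12954/16585 + 261)*(1/990)) = 1*((4341639/16585)*(1/990)) = 1*(1447213/5473050) = 1447213/5473050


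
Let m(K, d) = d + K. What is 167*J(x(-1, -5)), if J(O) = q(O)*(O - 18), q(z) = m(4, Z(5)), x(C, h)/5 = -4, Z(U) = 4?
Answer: -50768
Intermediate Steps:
m(K, d) = K + d
x(C, h) = -20 (x(C, h) = 5*(-4) = -20)
q(z) = 8 (q(z) = 4 + 4 = 8)
J(O) = -144 + 8*O (J(O) = 8*(O - 18) = 8*(-18 + O) = -144 + 8*O)
167*J(x(-1, -5)) = 167*(-144 + 8*(-20)) = 167*(-144 - 160) = 167*(-304) = -50768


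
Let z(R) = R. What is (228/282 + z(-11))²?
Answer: 229441/2209 ≈ 103.87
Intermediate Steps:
(228/282 + z(-11))² = (228/282 - 11)² = (228*(1/282) - 11)² = (38/47 - 11)² = (-479/47)² = 229441/2209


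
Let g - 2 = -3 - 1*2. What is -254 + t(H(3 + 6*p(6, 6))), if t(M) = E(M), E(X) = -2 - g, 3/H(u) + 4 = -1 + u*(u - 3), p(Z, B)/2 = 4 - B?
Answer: -253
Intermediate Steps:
p(Z, B) = 8 - 2*B (p(Z, B) = 2*(4 - B) = 8 - 2*B)
g = -3 (g = 2 + (-3 - 1*2) = 2 + (-3 - 2) = 2 - 5 = -3)
H(u) = 3/(-5 + u*(-3 + u)) (H(u) = 3/(-4 + (-1 + u*(u - 3))) = 3/(-4 + (-1 + u*(-3 + u))) = 3/(-5 + u*(-3 + u)))
E(X) = 1 (E(X) = -2 - 1*(-3) = -2 + 3 = 1)
t(M) = 1
-254 + t(H(3 + 6*p(6, 6))) = -254 + 1 = -253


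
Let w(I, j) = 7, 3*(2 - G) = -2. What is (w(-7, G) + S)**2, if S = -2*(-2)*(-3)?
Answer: 25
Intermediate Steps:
G = 8/3 (G = 2 - 1/3*(-2) = 2 + 2/3 = 8/3 ≈ 2.6667)
S = -12 (S = 4*(-3) = -12)
(w(-7, G) + S)**2 = (7 - 12)**2 = (-5)**2 = 25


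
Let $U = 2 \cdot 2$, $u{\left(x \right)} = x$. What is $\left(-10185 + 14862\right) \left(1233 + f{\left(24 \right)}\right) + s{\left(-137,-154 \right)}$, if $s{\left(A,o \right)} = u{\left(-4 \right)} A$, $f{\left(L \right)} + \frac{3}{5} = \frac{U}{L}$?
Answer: $\frac{57652623}{10} \approx 5.7653 \cdot 10^{6}$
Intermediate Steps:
$U = 4$
$f{\left(L \right)} = - \frac{3}{5} + \frac{4}{L}$
$s{\left(A,o \right)} = - 4 A$
$\left(-10185 + 14862\right) \left(1233 + f{\left(24 \right)}\right) + s{\left(-137,-154 \right)} = \left(-10185 + 14862\right) \left(1233 - \left(\frac{3}{5} - \frac{4}{24}\right)\right) - -548 = 4677 \left(1233 + \left(- \frac{3}{5} + 4 \cdot \frac{1}{24}\right)\right) + 548 = 4677 \left(1233 + \left(- \frac{3}{5} + \frac{1}{6}\right)\right) + 548 = 4677 \left(1233 - \frac{13}{30}\right) + 548 = 4677 \cdot \frac{36977}{30} + 548 = \frac{57647143}{10} + 548 = \frac{57652623}{10}$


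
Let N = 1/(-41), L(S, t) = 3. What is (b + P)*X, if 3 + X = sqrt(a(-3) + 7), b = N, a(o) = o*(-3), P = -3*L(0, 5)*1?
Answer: -370/41 ≈ -9.0244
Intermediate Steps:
P = -9 (P = -3*3*1 = -9*1 = -9)
a(o) = -3*o
N = -1/41 ≈ -0.024390
b = -1/41 ≈ -0.024390
X = 1 (X = -3 + sqrt(-3*(-3) + 7) = -3 + sqrt(9 + 7) = -3 + sqrt(16) = -3 + 4 = 1)
(b + P)*X = (-1/41 - 9)*1 = -370/41*1 = -370/41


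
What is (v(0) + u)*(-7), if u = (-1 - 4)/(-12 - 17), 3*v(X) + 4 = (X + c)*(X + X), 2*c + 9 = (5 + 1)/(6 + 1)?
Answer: 707/87 ≈ 8.1264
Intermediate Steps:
c = -57/14 (c = -9/2 + ((5 + 1)/(6 + 1))/2 = -9/2 + (6/7)/2 = -9/2 + (6*(⅐))/2 = -9/2 + (½)*(6/7) = -9/2 + 3/7 = -57/14 ≈ -4.0714)
v(X) = -4/3 + 2*X*(-57/14 + X)/3 (v(X) = -4/3 + ((X - 57/14)*(X + X))/3 = -4/3 + ((-57/14 + X)*(2*X))/3 = -4/3 + (2*X*(-57/14 + X))/3 = -4/3 + 2*X*(-57/14 + X)/3)
u = 5/29 (u = -5/(-29) = -5*(-1/29) = 5/29 ≈ 0.17241)
(v(0) + u)*(-7) = ((-4/3 - 19/7*0 + (⅔)*0²) + 5/29)*(-7) = ((-4/3 + 0 + (⅔)*0) + 5/29)*(-7) = ((-4/3 + 0 + 0) + 5/29)*(-7) = (-4/3 + 5/29)*(-7) = -101/87*(-7) = 707/87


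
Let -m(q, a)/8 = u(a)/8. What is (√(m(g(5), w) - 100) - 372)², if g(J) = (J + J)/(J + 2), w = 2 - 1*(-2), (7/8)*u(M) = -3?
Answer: 968012/7 - 19344*I*√7/7 ≈ 1.3829e+5 - 7311.3*I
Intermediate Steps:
u(M) = -24/7 (u(M) = (8/7)*(-3) = -24/7)
w = 4 (w = 2 + 2 = 4)
g(J) = 2*J/(2 + J) (g(J) = (2*J)/(2 + J) = 2*J/(2 + J))
m(q, a) = 24/7 (m(q, a) = -(-192)/(7*8) = -8*(-3/7) = 24/7)
(√(m(g(5), w) - 100) - 372)² = (√(24/7 - 100) - 372)² = (√(-676/7) - 372)² = (26*I*√7/7 - 372)² = (-372 + 26*I*√7/7)²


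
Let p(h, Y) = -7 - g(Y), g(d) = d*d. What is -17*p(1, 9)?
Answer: 1496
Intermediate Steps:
g(d) = d**2
p(h, Y) = -7 - Y**2
-17*p(1, 9) = -17*(-7 - 1*9**2) = -17*(-7 - 1*81) = -17*(-7 - 81) = -17*(-88) = 1496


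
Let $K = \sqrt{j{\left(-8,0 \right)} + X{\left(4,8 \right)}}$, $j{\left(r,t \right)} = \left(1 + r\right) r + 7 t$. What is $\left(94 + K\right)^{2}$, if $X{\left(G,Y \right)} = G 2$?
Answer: $10404$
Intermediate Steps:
$X{\left(G,Y \right)} = 2 G$
$j{\left(r,t \right)} = 7 t + r \left(1 + r\right)$ ($j{\left(r,t \right)} = r \left(1 + r\right) + 7 t = 7 t + r \left(1 + r\right)$)
$K = 8$ ($K = \sqrt{\left(-8 + \left(-8\right)^{2} + 7 \cdot 0\right) + 2 \cdot 4} = \sqrt{\left(-8 + 64 + 0\right) + 8} = \sqrt{56 + 8} = \sqrt{64} = 8$)
$\left(94 + K\right)^{2} = \left(94 + 8\right)^{2} = 102^{2} = 10404$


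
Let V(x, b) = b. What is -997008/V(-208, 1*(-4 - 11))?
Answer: 332336/5 ≈ 66467.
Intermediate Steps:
-997008/V(-208, 1*(-4 - 11)) = -997008/(-4 - 11) = -997008/(1*(-15)) = -997008/(-15) = -997008*(-1/15) = 332336/5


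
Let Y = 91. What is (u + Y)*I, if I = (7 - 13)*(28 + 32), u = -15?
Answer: -27360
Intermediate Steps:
I = -360 (I = -6*60 = -360)
(u + Y)*I = (-15 + 91)*(-360) = 76*(-360) = -27360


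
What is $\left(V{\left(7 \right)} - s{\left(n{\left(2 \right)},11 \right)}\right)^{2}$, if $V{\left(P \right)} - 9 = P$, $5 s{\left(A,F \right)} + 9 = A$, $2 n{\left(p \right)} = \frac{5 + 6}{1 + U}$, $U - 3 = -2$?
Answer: $\frac{4761}{16} \approx 297.56$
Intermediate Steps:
$U = 1$ ($U = 3 - 2 = 1$)
$n{\left(p \right)} = \frac{11}{4}$ ($n{\left(p \right)} = \frac{\left(5 + 6\right) \frac{1}{1 + 1}}{2} = \frac{11 \cdot \frac{1}{2}}{2} = \frac{1}{2} \cdot \frac{11}{2} = \frac{11}{4}$)
$s{\left(A,F \right)} = - \frac{9}{5} + \frac{A}{5}$
$V{\left(P \right)} = 9 + P$
$\left(V{\left(7 \right)} - s{\left(n{\left(2 \right)},11 \right)}\right)^{2} = \left(\left(9 + 7\right) - \left(- \frac{9}{5} + \frac{1}{5} \cdot \frac{11}{4}\right)\right)^{2} = \left(16 - \left(- \frac{9}{5} + \frac{11}{20}\right)\right)^{2} = \left(16 - - \frac{5}{4}\right)^{2} = \left(16 + \frac{5}{4}\right)^{2} = \left(\frac{69}{4}\right)^{2} = \frac{4761}{16}$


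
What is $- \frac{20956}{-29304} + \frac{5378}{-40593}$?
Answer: $\frac{57755833}{99128106} \approx 0.58264$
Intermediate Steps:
$- \frac{20956}{-29304} + \frac{5378}{-40593} = \left(-20956\right) \left(- \frac{1}{29304}\right) + 5378 \left(- \frac{1}{40593}\right) = \frac{5239}{7326} - \frac{5378}{40593} = \frac{57755833}{99128106}$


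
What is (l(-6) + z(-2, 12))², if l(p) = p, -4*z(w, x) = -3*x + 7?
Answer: 25/16 ≈ 1.5625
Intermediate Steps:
z(w, x) = -7/4 + 3*x/4 (z(w, x) = -(-3*x + 7)/4 = -(7 - 3*x)/4 = -7/4 + 3*x/4)
(l(-6) + z(-2, 12))² = (-6 + (-7/4 + (¾)*12))² = (-6 + (-7/4 + 9))² = (-6 + 29/4)² = (5/4)² = 25/16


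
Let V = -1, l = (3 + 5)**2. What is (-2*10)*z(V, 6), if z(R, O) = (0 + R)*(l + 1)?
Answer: 1300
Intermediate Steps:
l = 64 (l = 8**2 = 64)
z(R, O) = 65*R (z(R, O) = (0 + R)*(64 + 1) = R*65 = 65*R)
(-2*10)*z(V, 6) = (-2*10)*(65*(-1)) = -20*(-65) = 1300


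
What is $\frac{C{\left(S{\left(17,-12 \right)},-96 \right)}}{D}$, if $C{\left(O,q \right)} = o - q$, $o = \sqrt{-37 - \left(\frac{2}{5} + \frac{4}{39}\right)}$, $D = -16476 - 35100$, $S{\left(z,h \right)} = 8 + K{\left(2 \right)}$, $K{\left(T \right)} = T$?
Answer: $- \frac{4}{2149} - \frac{i \sqrt{1426035}}{10057320} \approx -0.0018613 - 0.00011874 i$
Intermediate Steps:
$S{\left(z,h \right)} = 10$ ($S{\left(z,h \right)} = 8 + 2 = 10$)
$D = -51576$ ($D = -16476 - 35100 = -51576$)
$o = \frac{i \sqrt{1426035}}{195}$ ($o = \sqrt{-37 - \frac{98}{195}} = \sqrt{- \frac{7313}{195}} = \frac{i \sqrt{1426035}}{195} \approx 6.1239 i$)
$C{\left(O,q \right)} = - q + \frac{i \sqrt{1426035}}{195}$ ($C{\left(O,q \right)} = \frac{i \sqrt{1426035}}{195} - q = - q + \frac{i \sqrt{1426035}}{195}$)
$\frac{C{\left(S{\left(17,-12 \right)},-96 \right)}}{D} = \frac{\left(-1\right) \left(-96\right) + \frac{i \sqrt{1426035}}{195}}{-51576} = \left(96 + \frac{i \sqrt{1426035}}{195}\right) \left(- \frac{1}{51576}\right) = - \frac{4}{2149} - \frac{i \sqrt{1426035}}{10057320}$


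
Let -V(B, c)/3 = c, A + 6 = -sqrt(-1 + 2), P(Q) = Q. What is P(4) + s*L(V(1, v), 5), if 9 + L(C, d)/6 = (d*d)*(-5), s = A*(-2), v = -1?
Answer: -11252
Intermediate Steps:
A = -7 (A = -6 - sqrt(-1 + 2) = -6 - sqrt(1) = -6 - 1*1 = -6 - 1 = -7)
V(B, c) = -3*c
s = 14 (s = -7*(-2) = 14)
L(C, d) = -54 - 30*d**2 (L(C, d) = -54 + 6*((d*d)*(-5)) = -54 + 6*(d**2*(-5)) = -54 + 6*(-5*d**2) = -54 - 30*d**2)
P(4) + s*L(V(1, v), 5) = 4 + 14*(-54 - 30*5**2) = 4 + 14*(-54 - 30*25) = 4 + 14*(-54 - 750) = 4 + 14*(-804) = 4 - 11256 = -11252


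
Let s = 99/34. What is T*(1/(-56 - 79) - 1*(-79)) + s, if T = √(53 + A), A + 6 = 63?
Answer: 99/34 + 10664*√110/135 ≈ 831.39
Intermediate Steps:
A = 57 (A = -6 + 63 = 57)
s = 99/34 (s = 99*(1/34) = 99/34 ≈ 2.9118)
T = √110 (T = √(53 + 57) = √110 ≈ 10.488)
T*(1/(-56 - 79) - 1*(-79)) + s = √110*(1/(-56 - 79) - 1*(-79)) + 99/34 = √110*(1/(-135) + 79) + 99/34 = √110*(-1/135 + 79) + 99/34 = √110*(10664/135) + 99/34 = 10664*√110/135 + 99/34 = 99/34 + 10664*√110/135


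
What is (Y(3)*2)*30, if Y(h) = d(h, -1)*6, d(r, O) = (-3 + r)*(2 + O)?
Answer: 0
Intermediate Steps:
Y(h) = -18 + 6*h (Y(h) = (-6 - 3*(-1) + 2*h - h)*6 = (-6 + 3 + 2*h - h)*6 = (-3 + h)*6 = -18 + 6*h)
(Y(3)*2)*30 = ((-18 + 6*3)*2)*30 = ((-18 + 18)*2)*30 = (0*2)*30 = 0*30 = 0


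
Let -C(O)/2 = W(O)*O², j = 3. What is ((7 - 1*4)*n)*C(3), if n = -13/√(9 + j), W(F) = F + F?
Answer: 702*√3 ≈ 1215.9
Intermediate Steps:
W(F) = 2*F
C(O) = -4*O³ (C(O) = -2*2*O*O² = -4*O³)
n = -13*√3/6 (n = -13/√(9 + 3) = -13*√3/6 ≈ -3.7528)
((7 - 1*4)*n)*C(3) = ((7 - 1*4)*(-13*√3/6))*(-4*3³) = ((7 - 4)*(-13*√3/6))*(-4*27) = (3*(-13*√3/6))*(-108) = -13*√3/2*(-108) = 702*√3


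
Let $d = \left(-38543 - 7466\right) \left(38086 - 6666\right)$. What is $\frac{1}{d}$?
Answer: $- \frac{1}{1445602780} \approx -6.9175 \cdot 10^{-10}$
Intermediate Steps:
$d = -1445602780$ ($d = \left(-46009\right) 31420 = -1445602780$)
$\frac{1}{d} = \frac{1}{-1445602780} = - \frac{1}{1445602780}$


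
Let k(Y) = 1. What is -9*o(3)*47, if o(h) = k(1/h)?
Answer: -423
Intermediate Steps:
o(h) = 1
-9*o(3)*47 = -9*1*47 = -9*47 = -423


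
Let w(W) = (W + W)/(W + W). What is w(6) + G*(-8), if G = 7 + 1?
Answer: -63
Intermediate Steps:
w(W) = 1 (w(W) = (2*W)/((2*W)) = (2*W)*(1/(2*W)) = 1)
G = 8
w(6) + G*(-8) = 1 + 8*(-8) = 1 - 64 = -63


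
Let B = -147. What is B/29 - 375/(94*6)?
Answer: -31261/5452 ≈ -5.7339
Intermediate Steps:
B/29 - 375/(94*6) = -147/29 - 375/(94*6) = -147*1/29 - 375/564 = -147/29 - 375*1/564 = -147/29 - 125/188 = -31261/5452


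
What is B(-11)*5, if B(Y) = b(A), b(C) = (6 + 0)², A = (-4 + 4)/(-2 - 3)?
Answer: 180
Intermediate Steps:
A = 0 (A = 0/(-5) = 0*(-⅕) = 0)
b(C) = 36 (b(C) = 6² = 36)
B(Y) = 36
B(-11)*5 = 36*5 = 180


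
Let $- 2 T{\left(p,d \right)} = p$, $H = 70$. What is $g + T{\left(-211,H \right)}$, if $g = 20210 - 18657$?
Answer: $\frac{3317}{2} \approx 1658.5$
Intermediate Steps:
$T{\left(p,d \right)} = - \frac{p}{2}$
$g = 1553$
$g + T{\left(-211,H \right)} = 1553 - - \frac{211}{2} = 1553 + \frac{211}{2} = \frac{3317}{2}$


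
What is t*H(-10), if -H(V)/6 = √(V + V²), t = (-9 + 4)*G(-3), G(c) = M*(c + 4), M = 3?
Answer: 270*√10 ≈ 853.81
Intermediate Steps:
G(c) = 12 + 3*c (G(c) = 3*(c + 4) = 3*(4 + c) = 12 + 3*c)
t = -15 (t = (-9 + 4)*(12 + 3*(-3)) = -5*(12 - 9) = -5*3 = -15)
H(V) = -6*√(V + V²)
t*H(-10) = -(-90)*√(-10*(1 - 10)) = -(-90)*√(-10*(-9)) = -(-90)*√90 = -(-90)*3*√10 = -(-270)*√10 = 270*√10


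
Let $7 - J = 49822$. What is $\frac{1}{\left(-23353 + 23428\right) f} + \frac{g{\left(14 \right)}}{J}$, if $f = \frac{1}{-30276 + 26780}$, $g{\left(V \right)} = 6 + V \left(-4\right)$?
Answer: $- \frac{11609966}{249075} \approx -46.612$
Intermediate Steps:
$g{\left(V \right)} = 6 - 4 V$
$J = -49815$ ($J = 7 - 49822 = -49815$)
$f = - \frac{1}{3496}$ ($f = \frac{1}{-3496} = - \frac{1}{3496} \approx -0.00028604$)
$\frac{1}{\left(-23353 + 23428\right) f} + \frac{g{\left(14 \right)}}{J} = \frac{1}{\left(-23353 + 23428\right) \left(- \frac{1}{3496}\right)} + \frac{6 - 56}{-49815} = \frac{1}{75} \left(-3496\right) + \left(6 - 56\right) \left(- \frac{1}{49815}\right) = \frac{1}{75} \left(-3496\right) - - \frac{10}{9963} = - \frac{3496}{75} + \frac{10}{9963} = - \frac{11609966}{249075}$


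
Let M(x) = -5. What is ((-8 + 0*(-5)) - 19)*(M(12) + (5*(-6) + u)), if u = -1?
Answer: 972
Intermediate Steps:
((-8 + 0*(-5)) - 19)*(M(12) + (5*(-6) + u)) = ((-8 + 0*(-5)) - 19)*(-5 + (5*(-6) - 1)) = ((-8 + 0) - 19)*(-5 + (-30 - 1)) = (-8 - 19)*(-5 - 31) = -27*(-36) = 972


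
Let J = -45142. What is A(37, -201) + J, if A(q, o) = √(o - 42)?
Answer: -45142 + 9*I*√3 ≈ -45142.0 + 15.588*I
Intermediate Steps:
A(q, o) = √(-42 + o)
A(37, -201) + J = √(-42 - 201) - 45142 = √(-243) - 45142 = 9*I*√3 - 45142 = -45142 + 9*I*√3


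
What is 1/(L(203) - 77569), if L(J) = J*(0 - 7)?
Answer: -1/78990 ≈ -1.2660e-5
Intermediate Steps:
L(J) = -7*J (L(J) = J*(-7) = -7*J)
1/(L(203) - 77569) = 1/(-7*203 - 77569) = 1/(-1421 - 77569) = 1/(-78990) = -1/78990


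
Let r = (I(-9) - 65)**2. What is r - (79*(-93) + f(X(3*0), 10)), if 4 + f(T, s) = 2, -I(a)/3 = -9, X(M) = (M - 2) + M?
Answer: 8793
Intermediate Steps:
X(M) = -2 + 2*M (X(M) = (-2 + M) + M = -2 + 2*M)
I(a) = 27 (I(a) = -3*(-9) = 27)
f(T, s) = -2 (f(T, s) = -4 + 2 = -2)
r = 1444 (r = (27 - 65)**2 = (-38)**2 = 1444)
r - (79*(-93) + f(X(3*0), 10)) = 1444 - (79*(-93) - 2) = 1444 - (-7347 - 2) = 1444 - 1*(-7349) = 1444 + 7349 = 8793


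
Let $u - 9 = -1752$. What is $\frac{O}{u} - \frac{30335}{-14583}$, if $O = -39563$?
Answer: $\frac{69980126}{2824241} \approx 24.778$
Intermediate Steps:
$u = -1743$ ($u = 9 - 1752 = -1743$)
$\frac{O}{u} - \frac{30335}{-14583} = - \frac{39563}{-1743} - \frac{30335}{-14583} = \left(-39563\right) \left(- \frac{1}{1743}\right) - - \frac{30335}{14583} = \frac{39563}{1743} + \frac{30335}{14583} = \frac{69980126}{2824241}$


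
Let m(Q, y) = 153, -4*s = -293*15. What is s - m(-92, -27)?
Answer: 3783/4 ≈ 945.75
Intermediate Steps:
s = 4395/4 (s = -(-293)*15/4 = -¼*(-4395) = 4395/4 ≈ 1098.8)
s - m(-92, -27) = 4395/4 - 1*153 = 4395/4 - 153 = 3783/4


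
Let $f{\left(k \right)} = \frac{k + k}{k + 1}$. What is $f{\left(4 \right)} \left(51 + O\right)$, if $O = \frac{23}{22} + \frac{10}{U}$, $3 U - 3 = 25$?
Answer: $\frac{6544}{77} \approx 84.987$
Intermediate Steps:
$U = \frac{28}{3}$ ($U = 1 + \frac{1}{3} \cdot 25 = 1 + \frac{25}{3} = \frac{28}{3} \approx 9.3333$)
$f{\left(k \right)} = \frac{2 k}{1 + k}$
$O = \frac{163}{77}$ ($O = \frac{23}{22} + \frac{10}{\frac{28}{3}} = 23 \cdot \frac{1}{22} + 10 \cdot \frac{3}{28} = \frac{23}{22} + \frac{15}{14} = \frac{163}{77} \approx 2.1169$)
$f{\left(4 \right)} \left(51 + O\right) = 2 \cdot 4 \frac{1}{1 + 4} \left(51 + \frac{163}{77}\right) = 2 \cdot 4 \cdot \frac{1}{5} \cdot \frac{4090}{77} = \frac{8}{5} \cdot \frac{4090}{77} = \frac{6544}{77}$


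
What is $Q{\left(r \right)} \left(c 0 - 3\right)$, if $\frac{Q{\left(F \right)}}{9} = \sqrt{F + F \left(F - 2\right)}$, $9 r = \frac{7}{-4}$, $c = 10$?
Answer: $- \frac{3 \sqrt{301}}{4} \approx -13.012$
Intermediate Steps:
$r = - \frac{7}{36}$ ($r = \frac{7 \frac{1}{-4}}{9} = \frac{7 \left(- \frac{1}{4}\right)}{9} = \frac{1}{9} \left(- \frac{7}{4}\right) = - \frac{7}{36} \approx -0.19444$)
$Q{\left(F \right)} = 9 \sqrt{F + F \left(-2 + F\right)}$ ($Q{\left(F \right)} = 9 \sqrt{F + F \left(F - 2\right)} = 9 \sqrt{F + F \left(-2 + F\right)}$)
$Q{\left(r \right)} \left(c 0 - 3\right) = 9 \sqrt{- \frac{7 \left(-1 - \frac{7}{36}\right)}{36}} \left(10 \cdot 0 - 3\right) = 9 \sqrt{\left(- \frac{7}{36}\right) \left(- \frac{43}{36}\right)} \left(0 - 3\right) = 9 \sqrt{\frac{301}{1296}} \left(-3\right) = 9 \frac{\sqrt{301}}{36} \left(-3\right) = \frac{\sqrt{301}}{4} \left(-3\right) = - \frac{3 \sqrt{301}}{4}$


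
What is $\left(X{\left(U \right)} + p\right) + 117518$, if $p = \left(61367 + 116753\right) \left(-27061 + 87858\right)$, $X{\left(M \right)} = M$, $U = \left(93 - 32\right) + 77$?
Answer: $10829279296$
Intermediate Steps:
$U = 138$ ($U = 61 + 77 = 138$)
$p = 10829161640$ ($p = 178120 \cdot 60797 = 10829161640$)
$\left(X{\left(U \right)} + p\right) + 117518 = \left(138 + 10829161640\right) + 117518 = 10829161778 + 117518 = 10829279296$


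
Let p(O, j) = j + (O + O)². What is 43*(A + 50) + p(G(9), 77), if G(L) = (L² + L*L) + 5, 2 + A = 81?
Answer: 117180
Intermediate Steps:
A = 79 (A = -2 + 81 = 79)
G(L) = 5 + 2*L² (G(L) = (L² + L²) + 5 = 2*L² + 5 = 5 + 2*L²)
p(O, j) = j + 4*O² (p(O, j) = j + (2*O)² = j + 4*O²)
43*(A + 50) + p(G(9), 77) = 43*(79 + 50) + (77 + 4*(5 + 2*9²)²) = 43*129 + (77 + 4*(5 + 2*81)²) = 5547 + (77 + 4*(5 + 162)²) = 5547 + (77 + 4*167²) = 5547 + (77 + 4*27889) = 5547 + (77 + 111556) = 5547 + 111633 = 117180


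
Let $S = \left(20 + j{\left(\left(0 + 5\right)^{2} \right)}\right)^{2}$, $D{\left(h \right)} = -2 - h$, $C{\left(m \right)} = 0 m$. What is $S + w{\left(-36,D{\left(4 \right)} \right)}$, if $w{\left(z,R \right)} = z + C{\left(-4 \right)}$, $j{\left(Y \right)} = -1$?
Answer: $325$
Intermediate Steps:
$C{\left(m \right)} = 0$
$S = 361$ ($S = \left(20 - 1\right)^{2} = 19^{2} = 361$)
$w{\left(z,R \right)} = z$ ($w{\left(z,R \right)} = z + 0 = z$)
$S + w{\left(-36,D{\left(4 \right)} \right)} = 361 - 36 = 325$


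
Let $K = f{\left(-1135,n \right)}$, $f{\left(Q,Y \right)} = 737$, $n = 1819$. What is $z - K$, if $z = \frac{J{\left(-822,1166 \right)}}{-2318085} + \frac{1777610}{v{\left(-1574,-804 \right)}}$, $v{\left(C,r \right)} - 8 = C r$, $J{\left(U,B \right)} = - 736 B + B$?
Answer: $- \frac{933687481949}{1269933264} \approx -735.23$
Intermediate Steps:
$J{\left(U,B \right)} = - 735 B$
$K = 737$
$v{\left(C,r \right)} = 8 + C r$
$z = \frac{2253333619}{1269933264}$ ($z = \frac{\left(-735\right) 1166}{-2318085} + \frac{1777610}{8 - -1265496} = \left(-857010\right) \left(- \frac{1}{2318085}\right) + \frac{1777610}{8 + 1265496} = \frac{742}{2007} + \frac{1777610}{1265504} = \frac{742}{2007} + 1777610 \cdot \frac{1}{1265504} = \frac{742}{2007} + \frac{888805}{632752} = \frac{2253333619}{1269933264} \approx 1.7744$)
$z - K = \frac{2253333619}{1269933264} - 737 = - \frac{933687481949}{1269933264}$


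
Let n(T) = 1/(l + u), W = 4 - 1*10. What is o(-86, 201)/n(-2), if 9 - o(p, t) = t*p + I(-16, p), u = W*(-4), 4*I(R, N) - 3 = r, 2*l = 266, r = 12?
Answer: 10858905/4 ≈ 2.7147e+6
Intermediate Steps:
l = 133 (l = (1/2)*266 = 133)
I(R, N) = 15/4 (I(R, N) = 3/4 + (1/4)*12 = 3/4 + 3 = 15/4)
W = -6 (W = 4 - 10 = -6)
u = 24 (u = -6*(-4) = 24)
n(T) = 1/157 (n(T) = 1/(133 + 24) = 1/157)
o(p, t) = 21/4 - p*t (o(p, t) = 9 - (t*p + 15/4) = 9 - (p*t + 15/4) = 9 - (15/4 + p*t) = 9 + (-15/4 - p*t) = 21/4 - p*t)
o(-86, 201)/n(-2) = (21/4 - 1*(-86)*201)/(1/157) = (21/4 + 17286)*157 = (69165/4)*157 = 10858905/4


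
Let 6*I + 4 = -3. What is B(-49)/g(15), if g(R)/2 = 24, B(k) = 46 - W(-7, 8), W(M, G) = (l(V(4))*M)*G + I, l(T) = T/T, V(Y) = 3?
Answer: 619/288 ≈ 2.1493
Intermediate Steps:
I = -7/6 (I = -⅔ + (⅙)*(-3) = -⅔ - ½ = -7/6 ≈ -1.1667)
l(T) = 1
W(M, G) = -7/6 + G*M (W(M, G) = (1*M)*G - 7/6 = M*G - 7/6 = G*M - 7/6 = -7/6 + G*M)
B(k) = 619/6 (B(k) = 46 - (-7/6 + 8*(-7)) = 46 - (-7/6 - 56) = 46 - 1*(-343/6) = 46 + 343/6 = 619/6)
g(R) = 48 (g(R) = 2*24 = 48)
B(-49)/g(15) = (619/6)/48 = (619/6)*(1/48) = 619/288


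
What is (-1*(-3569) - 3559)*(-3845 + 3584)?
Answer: -2610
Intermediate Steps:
(-1*(-3569) - 3559)*(-3845 + 3584) = (3569 - 3559)*(-261) = 10*(-261) = -2610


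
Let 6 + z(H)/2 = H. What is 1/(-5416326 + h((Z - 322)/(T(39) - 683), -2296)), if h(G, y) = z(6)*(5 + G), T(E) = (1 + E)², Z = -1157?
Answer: -1/5416326 ≈ -1.8463e-7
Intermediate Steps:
z(H) = -12 + 2*H
h(G, y) = 0 (h(G, y) = (-12 + 2*6)*(5 + G) = (-12 + 12)*(5 + G) = 0*(5 + G) = 0)
1/(-5416326 + h((Z - 322)/(T(39) - 683), -2296)) = 1/(-5416326 + 0) = 1/(-5416326) = -1/5416326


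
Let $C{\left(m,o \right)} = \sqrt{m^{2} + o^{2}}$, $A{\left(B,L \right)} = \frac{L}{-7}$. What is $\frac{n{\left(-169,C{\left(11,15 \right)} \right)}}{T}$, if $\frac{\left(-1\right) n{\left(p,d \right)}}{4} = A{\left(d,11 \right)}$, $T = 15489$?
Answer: $\frac{44}{108423} \approx 0.00040582$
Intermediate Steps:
$A{\left(B,L \right)} = - \frac{L}{7}$ ($A{\left(B,L \right)} = L \left(- \frac{1}{7}\right) = - \frac{L}{7}$)
$n{\left(p,d \right)} = \frac{44}{7}$ ($n{\left(p,d \right)} = - 4 \left(\left(- \frac{1}{7}\right) 11\right) = \left(-4\right) \left(- \frac{11}{7}\right) = \frac{44}{7}$)
$\frac{n{\left(-169,C{\left(11,15 \right)} \right)}}{T} = \frac{44}{7 \cdot 15489} = \frac{44}{7} \cdot \frac{1}{15489} = \frac{44}{108423}$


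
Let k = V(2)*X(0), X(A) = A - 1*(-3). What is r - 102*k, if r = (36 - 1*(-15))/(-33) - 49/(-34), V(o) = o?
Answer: -228927/374 ≈ -612.10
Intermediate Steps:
X(A) = 3 + A (X(A) = A + 3 = 3 + A)
k = 6 (k = 2*(3 + 0) = 2*3 = 6)
r = -39/374 (r = (36 + 15)*(-1/33) - 49*(-1/34) = 51*(-1/33) + 49/34 = -17/11 + 49/34 = -39/374 ≈ -0.10428)
r - 102*k = -39/374 - 102*6 = -39/374 - 612 = -228927/374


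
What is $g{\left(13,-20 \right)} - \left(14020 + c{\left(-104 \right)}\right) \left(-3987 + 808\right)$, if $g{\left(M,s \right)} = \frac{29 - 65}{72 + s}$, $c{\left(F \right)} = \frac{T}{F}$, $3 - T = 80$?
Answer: $\frac{4635481031}{104} \approx 4.4572 \cdot 10^{7}$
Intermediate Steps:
$T = -77$ ($T = 3 - 80 = -77$)
$c{\left(F \right)} = - \frac{77}{F}$
$g{\left(M,s \right)} = - \frac{36}{72 + s}$
$g{\left(13,-20 \right)} - \left(14020 + c{\left(-104 \right)}\right) \left(-3987 + 808\right) = - \frac{36}{72 - 20} - \left(14020 - \frac{77}{-104}\right) \left(-3987 + 808\right) = - \frac{36}{52} - \left(14020 - - \frac{77}{104}\right) \left(-3179\right) = \left(-36\right) \frac{1}{52} - \left(14020 + \frac{77}{104}\right) \left(-3179\right) = - \frac{9}{13} - \frac{1458157}{104} \left(-3179\right) = - \frac{9}{13} - - \frac{4635481103}{104} = - \frac{9}{13} + \frac{4635481103}{104} = \frac{4635481031}{104}$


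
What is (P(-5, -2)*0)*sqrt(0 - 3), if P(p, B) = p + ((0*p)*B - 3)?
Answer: 0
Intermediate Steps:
P(p, B) = -3 + p (P(p, B) = p + (0*B - 3) = p + (0 - 3) = p - 3 = -3 + p)
(P(-5, -2)*0)*sqrt(0 - 3) = ((-3 - 5)*0)*sqrt(0 - 3) = (-8*0)*sqrt(-3) = 0*(I*sqrt(3)) = 0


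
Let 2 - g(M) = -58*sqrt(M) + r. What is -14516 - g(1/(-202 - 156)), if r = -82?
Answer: -14600 - 29*I*sqrt(358)/179 ≈ -14600.0 - 3.0654*I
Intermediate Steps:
g(M) = 84 + 58*sqrt(M) (g(M) = 2 - (-58*sqrt(M) - 82) = 2 - (-82 - 58*sqrt(M)) = 2 + (82 + 58*sqrt(M)) = 84 + 58*sqrt(M))
-14516 - g(1/(-202 - 156)) = -14516 - (84 + 58*sqrt(1/(-202 - 156))) = -14516 - (84 + 58*sqrt(1/(-358))) = -14516 - (84 + 58*sqrt(-1/358)) = -14516 - (84 + 58*(I*sqrt(358)/358)) = -14516 - (84 + 29*I*sqrt(358)/179) = -14516 + (-84 - 29*I*sqrt(358)/179) = -14600 - 29*I*sqrt(358)/179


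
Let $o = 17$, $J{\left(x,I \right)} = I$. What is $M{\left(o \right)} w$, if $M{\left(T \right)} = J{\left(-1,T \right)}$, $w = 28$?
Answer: $476$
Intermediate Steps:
$M{\left(T \right)} = T$
$M{\left(o \right)} w = 17 \cdot 28 = 476$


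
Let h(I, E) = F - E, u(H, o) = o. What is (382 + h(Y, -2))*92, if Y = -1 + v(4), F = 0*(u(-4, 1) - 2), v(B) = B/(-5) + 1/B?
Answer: 35328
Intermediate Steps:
v(B) = 1/B - B/5 (v(B) = B*(-⅕) + 1/B = -B/5 + 1/B = 1/B - B/5)
F = 0 (F = 0*(1 - 2) = 0*(-1) = 0)
Y = -31/20 (Y = -1 + (1/4 - ⅕*4) = -1 + (¼ - ⅘) = -1 - 11/20 = -31/20 ≈ -1.5500)
h(I, E) = -E (h(I, E) = 0 - E = -E)
(382 + h(Y, -2))*92 = (382 - 1*(-2))*92 = (382 + 2)*92 = 384*92 = 35328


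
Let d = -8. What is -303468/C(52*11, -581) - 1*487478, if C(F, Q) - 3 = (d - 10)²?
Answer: -53236258/109 ≈ -4.8841e+5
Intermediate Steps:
C(F, Q) = 327 (C(F, Q) = 3 + (-8 - 10)² = 3 + (-18)² = 3 + 324 = 327)
-303468/C(52*11, -581) - 1*487478 = -303468/327 - 1*487478 = -303468*1/327 - 487478 = -101156/109 - 487478 = -53236258/109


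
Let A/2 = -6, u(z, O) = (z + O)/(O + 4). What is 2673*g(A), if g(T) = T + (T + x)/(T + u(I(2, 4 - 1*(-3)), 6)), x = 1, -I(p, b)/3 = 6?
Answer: -59697/2 ≈ -29849.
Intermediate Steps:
I(p, b) = -18 (I(p, b) = -3*6 = -18)
u(z, O) = (O + z)/(4 + O)
A = -12 (A = 2*(-6) = -12)
g(T) = T + (1 + T)/(-6/5 + T) (g(T) = T + (T + 1)/(T + (6 - 18)/(4 + 6)) = T + (1 + T)/(T - 12/10) = T + (1 + T)/(T + (⅒)*(-12)) = T + (1 + T)/(T - 6/5) = T + (1 + T)/(-6/5 + T))
2673*g(A) = 2673*((5 - 1*(-12) + 5*(-12)²)/(-6 + 5*(-12))) = 2673*((5 + 12 + 5*144)/(-6 - 60)) = 2673*((5 + 12 + 720)/(-66)) = 2673*(-1/66*737) = 2673*(-67/6) = -59697/2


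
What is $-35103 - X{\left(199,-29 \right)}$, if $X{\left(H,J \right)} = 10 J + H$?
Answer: $-35012$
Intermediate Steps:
$X{\left(H,J \right)} = H + 10 J$
$-35103 - X{\left(199,-29 \right)} = -35103 - \left(199 + 10 \left(-29\right)\right) = -35103 - \left(199 - 290\right) = -35103 - -91 = -35103 + 91 = -35012$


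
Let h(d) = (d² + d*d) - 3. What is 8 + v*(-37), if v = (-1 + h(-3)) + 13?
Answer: -991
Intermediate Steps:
h(d) = -3 + 2*d² (h(d) = (d² + d²) - 3 = 2*d² - 3 = -3 + 2*d²)
v = 27 (v = (-1 + (-3 + 2*(-3)²)) + 13 = (-1 + (-3 + 2*9)) + 13 = (-1 + (-3 + 18)) + 13 = (-1 + 15) + 13 = 14 + 13 = 27)
8 + v*(-37) = 8 + 27*(-37) = 8 - 999 = -991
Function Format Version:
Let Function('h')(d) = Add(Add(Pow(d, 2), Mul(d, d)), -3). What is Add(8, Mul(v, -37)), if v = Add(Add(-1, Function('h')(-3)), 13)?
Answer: -991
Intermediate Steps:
Function('h')(d) = Add(-3, Mul(2, Pow(d, 2))) (Function('h')(d) = Add(Add(Pow(d, 2), Pow(d, 2)), -3) = Add(Mul(2, Pow(d, 2)), -3) = Add(-3, Mul(2, Pow(d, 2))))
v = 27 (v = Add(Add(-1, Add(-3, Mul(2, Pow(-3, 2)))), 13) = Add(Add(-1, Add(-3, Mul(2, 9))), 13) = Add(Add(-1, Add(-3, 18)), 13) = Add(Add(-1, 15), 13) = Add(14, 13) = 27)
Add(8, Mul(v, -37)) = Add(8, Mul(27, -37)) = Add(8, -999) = -991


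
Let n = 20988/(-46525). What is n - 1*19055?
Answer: -886554863/46525 ≈ -19055.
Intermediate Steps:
n = -20988/46525 (n = 20988*(-1/46525) = -20988/46525 ≈ -0.45111)
n - 1*19055 = -20988/46525 - 1*19055 = -20988/46525 - 19055 = -886554863/46525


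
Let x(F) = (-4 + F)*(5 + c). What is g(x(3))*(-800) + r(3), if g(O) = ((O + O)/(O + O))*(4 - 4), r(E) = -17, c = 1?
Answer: -17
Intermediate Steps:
x(F) = -24 + 6*F (x(F) = (-4 + F)*(5 + 1) = (-4 + F)*6 = -24 + 6*F)
g(O) = 0 (g(O) = ((2*O)/((2*O)))*0 = ((2*O)*(1/(2*O)))*0 = 1*0 = 0)
g(x(3))*(-800) + r(3) = 0*(-800) - 17 = 0 - 17 = -17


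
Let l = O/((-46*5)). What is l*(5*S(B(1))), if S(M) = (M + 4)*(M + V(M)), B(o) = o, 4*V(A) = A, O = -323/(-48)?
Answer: -8075/8832 ≈ -0.91429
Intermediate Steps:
O = 323/48 (O = -323*(-1/48) = 323/48 ≈ 6.7292)
V(A) = A/4
S(M) = 5*M*(4 + M)/4 (S(M) = (M + 4)*(M + M/4) = (4 + M)*(5*M/4) = 5*M*(4 + M)/4)
l = -323/11040 (l = 323/(48*((-46*5))) = (323/48)/(-230) = (323/48)*(-1/230) = -323/11040 ≈ -0.029257)
l*(5*S(B(1))) = -323*(5/4)*1*(4 + 1)/2208 = -323*(5/4)*1*5/2208 = -323*25/(2208*4) = -323/11040*125/4 = -8075/8832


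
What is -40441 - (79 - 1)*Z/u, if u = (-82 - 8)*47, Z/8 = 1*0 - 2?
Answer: -28511113/705 ≈ -40441.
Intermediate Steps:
Z = -16 (Z = 8*(1*0 - 2) = 8*(0 - 2) = 8*(-2) = -16)
u = -4230 (u = -90*47 = -4230)
-40441 - (79 - 1)*Z/u = -40441 - (79 - 1)*(-16)/(-4230) = -40441 - 78*(-16)*(-1)/4230 = -40441 - (-1248)*(-1)/4230 = -40441 - 1*208/705 = -40441 - 208/705 = -28511113/705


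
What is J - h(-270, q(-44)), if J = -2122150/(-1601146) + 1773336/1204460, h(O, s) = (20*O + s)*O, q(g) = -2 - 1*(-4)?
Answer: -351341248431077693/241064538895 ≈ -1.4575e+6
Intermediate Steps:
q(g) = 2 (q(g) = -2 + 4 = 2)
h(O, s) = O*(s + 20*O) (h(O, s) = (s + 20*O)*O = O*(s + 20*O))
J = 674426829007/241064538895 (J = -2122150*(-1/1601146) + 1773336*(1/1204460) = 1061075/800573 + 443334/301115 = 674426829007/241064538895 ≈ 2.7977)
J - h(-270, q(-44)) = 674426829007/241064538895 - (-270)*(2 + 20*(-270)) = 674426829007/241064538895 - (-270)*(2 - 5400) = 674426829007/241064538895 - (-270)*(-5398) = 674426829007/241064538895 - 1*1457460 = 674426829007/241064538895 - 1457460 = -351341248431077693/241064538895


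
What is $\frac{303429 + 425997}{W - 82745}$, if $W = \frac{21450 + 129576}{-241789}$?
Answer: $- \frac{176367183114}{20006981831} \approx -8.8153$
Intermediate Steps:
$W = - \frac{151026}{241789}$ ($W = 151026 \left(- \frac{1}{241789}\right) = - \frac{151026}{241789} \approx -0.62462$)
$\frac{303429 + 425997}{W - 82745} = \frac{303429 + 425997}{- \frac{151026}{241789} - 82745} = \frac{729426}{- \frac{20006981831}{241789}} = 729426 \left(- \frac{241789}{20006981831}\right) = - \frac{176367183114}{20006981831}$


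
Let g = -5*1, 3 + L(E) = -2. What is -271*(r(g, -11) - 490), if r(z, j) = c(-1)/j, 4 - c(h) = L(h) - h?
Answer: 1462858/11 ≈ 1.3299e+5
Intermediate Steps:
L(E) = -5 (L(E) = -3 - 2 = -5)
c(h) = 9 + h (c(h) = 4 - (-5 - h) = 4 + (5 + h) = 9 + h)
g = -5
r(z, j) = 8/j (r(z, j) = (9 - 1)/j = 8/j)
-271*(r(g, -11) - 490) = -271*(8/(-11) - 490) = -271*(8*(-1/11) - 490) = -271*(-8/11 - 490) = -271*(-5398/11) = 1462858/11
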